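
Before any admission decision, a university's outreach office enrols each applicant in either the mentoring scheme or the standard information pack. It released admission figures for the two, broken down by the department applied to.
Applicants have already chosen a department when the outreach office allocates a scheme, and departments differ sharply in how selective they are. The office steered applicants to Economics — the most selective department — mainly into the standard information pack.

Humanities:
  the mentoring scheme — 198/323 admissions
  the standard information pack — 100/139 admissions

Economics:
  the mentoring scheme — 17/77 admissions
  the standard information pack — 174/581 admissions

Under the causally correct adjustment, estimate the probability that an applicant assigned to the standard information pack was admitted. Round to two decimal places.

0.47

the standard information pack is higher inside every department stratum but the mentoring scheme is higher in aggregate. Whether to stratify depends on how department relates to the outreach scheme.
Nothing the outreach scheme does changes department; the imbalance is an allocation artefact. With department also predicting the outcome, the pooled figure is confounded, and the within-stratum comparison is the causal one.
Standardising the standard information pack to the population department mix: 0.412·100/139 + 0.588·174/581 = 0.473.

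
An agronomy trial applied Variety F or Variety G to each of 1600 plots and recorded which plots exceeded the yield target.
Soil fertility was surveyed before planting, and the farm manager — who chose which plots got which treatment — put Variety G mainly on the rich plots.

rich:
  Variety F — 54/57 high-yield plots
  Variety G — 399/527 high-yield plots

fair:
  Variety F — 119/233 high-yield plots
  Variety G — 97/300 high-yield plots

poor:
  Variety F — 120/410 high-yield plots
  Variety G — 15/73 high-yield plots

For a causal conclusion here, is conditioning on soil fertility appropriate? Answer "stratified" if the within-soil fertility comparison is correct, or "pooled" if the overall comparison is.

stratified

The soil fertility-specific comparison favours Variety F throughout, but the pooled figures favour Variety G. The question is whether to condition on soil fertility.
Soil fertility satisfies the back-door criterion: it is not a descendant of the variety, and it blocks the spurious path from variety to outcome. Adjusting for it (i.e., using the within-soil fertility rates) gives the causal effect.
Within each level — rich: 94.7% vs 75.7%; fair: 51.1% vs 32.3%; poor: 29.3% vs 20.5% — Variety F is higher every time.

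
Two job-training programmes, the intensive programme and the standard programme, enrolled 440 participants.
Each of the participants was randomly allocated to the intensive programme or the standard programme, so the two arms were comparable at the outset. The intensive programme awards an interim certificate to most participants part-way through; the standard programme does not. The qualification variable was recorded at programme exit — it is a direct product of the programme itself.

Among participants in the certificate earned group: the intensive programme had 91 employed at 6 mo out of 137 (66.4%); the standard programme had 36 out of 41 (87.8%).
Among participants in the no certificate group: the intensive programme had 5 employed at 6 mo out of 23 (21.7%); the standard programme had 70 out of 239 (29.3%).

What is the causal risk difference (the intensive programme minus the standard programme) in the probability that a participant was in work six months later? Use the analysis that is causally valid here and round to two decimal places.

+0.22

Within every qualification attained during the programme level the standard programme has the higher rate, yet pooled the intensive programme does — Simpson's reversal.
Qualification attained during the programme lies on the pathway programme → qualification attained during the programme → outcome, so adjusting for it blocks the indirect effect. For the total causal effect of programme, use the unadjusted pooled rates.
The causal difference is the pooled difference: 0.600 − 0.379 = +0.221.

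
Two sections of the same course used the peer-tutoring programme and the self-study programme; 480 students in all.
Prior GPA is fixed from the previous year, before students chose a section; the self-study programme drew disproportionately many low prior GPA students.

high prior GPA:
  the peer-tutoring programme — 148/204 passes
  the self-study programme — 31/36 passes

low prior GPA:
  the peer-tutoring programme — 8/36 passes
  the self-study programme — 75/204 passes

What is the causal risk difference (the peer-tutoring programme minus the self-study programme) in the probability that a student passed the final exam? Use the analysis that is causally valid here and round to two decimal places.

-0.14

The prior GPA band-specific comparison favours the self-study programme throughout, but the pooled figures favour the peer-tutoring programme. The question is whether to condition on prior GPA band.
Prior GPA band satisfies the back-door criterion: it is not a descendant of the teaching method, and it blocks the spurious path from teaching method to outcome. Adjusting for it (i.e., using the within-prior GPA band rates) gives the causal effect.
Adjusting over the population distribution of prior GPA band: 0.500·(0.725−0.861) + 0.500·(0.222−0.368) = -0.141.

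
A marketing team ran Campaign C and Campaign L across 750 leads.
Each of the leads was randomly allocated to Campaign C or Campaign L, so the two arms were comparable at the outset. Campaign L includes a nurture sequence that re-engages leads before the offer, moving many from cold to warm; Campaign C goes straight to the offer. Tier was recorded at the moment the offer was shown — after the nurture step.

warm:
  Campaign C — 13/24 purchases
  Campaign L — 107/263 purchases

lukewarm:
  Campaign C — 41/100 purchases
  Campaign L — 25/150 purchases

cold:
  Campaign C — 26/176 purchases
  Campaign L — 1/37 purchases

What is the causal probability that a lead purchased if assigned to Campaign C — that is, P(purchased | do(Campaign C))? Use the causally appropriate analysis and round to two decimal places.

0.27

The stratified and pooled comparisons disagree (Campaign C wins within each engagement tier; Campaign L wins overall), so the answer turns on the causal role of engagement tier.
Because the campaign influences engagement tier, engagement tier is a post-treatment mediator, not a confounder. Stratifying on it would bias the estimate; the causal effect is the crude pooled difference.
So P(outcome | do(Campaign C)) is just the pooled rate for Campaign C: 80/300 = 0.267.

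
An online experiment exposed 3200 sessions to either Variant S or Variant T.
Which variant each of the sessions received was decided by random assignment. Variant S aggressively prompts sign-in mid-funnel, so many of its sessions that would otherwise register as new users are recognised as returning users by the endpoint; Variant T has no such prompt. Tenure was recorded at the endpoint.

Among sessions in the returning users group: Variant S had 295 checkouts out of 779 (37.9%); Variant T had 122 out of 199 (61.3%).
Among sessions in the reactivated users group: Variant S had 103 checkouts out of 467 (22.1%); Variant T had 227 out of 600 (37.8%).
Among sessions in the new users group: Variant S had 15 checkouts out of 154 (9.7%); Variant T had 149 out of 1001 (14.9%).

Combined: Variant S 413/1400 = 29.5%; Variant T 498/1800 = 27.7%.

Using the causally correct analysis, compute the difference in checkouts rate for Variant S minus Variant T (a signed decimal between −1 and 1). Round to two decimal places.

User tenure is recorded after the variant and is itself shifted by it — it sits on the causal path from variant to outcome. Conditioning on a mediator would strip out part of the effect we want; the pooled comparison gives the total causal effect.
The causal difference is the pooled difference: 0.295 − 0.277 = +0.018.

+0.02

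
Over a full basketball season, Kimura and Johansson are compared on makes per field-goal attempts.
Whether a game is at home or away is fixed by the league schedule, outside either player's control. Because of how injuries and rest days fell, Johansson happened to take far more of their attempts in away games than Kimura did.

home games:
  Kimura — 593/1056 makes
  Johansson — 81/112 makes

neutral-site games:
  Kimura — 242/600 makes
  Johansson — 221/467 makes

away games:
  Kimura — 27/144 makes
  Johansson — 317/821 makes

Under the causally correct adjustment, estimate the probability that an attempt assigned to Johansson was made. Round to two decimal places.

Game venue satisfies the back-door criterion: it is not a descendant of the player, and it blocks the spurious path from player to outcome. Adjusting for it (i.e., using the within-game venue rates) gives the causal effect.
Standardising Johansson to the population game venue mix: 0.365·81/112 + 0.333·221/467 + 0.302·317/821 = 0.538.

0.54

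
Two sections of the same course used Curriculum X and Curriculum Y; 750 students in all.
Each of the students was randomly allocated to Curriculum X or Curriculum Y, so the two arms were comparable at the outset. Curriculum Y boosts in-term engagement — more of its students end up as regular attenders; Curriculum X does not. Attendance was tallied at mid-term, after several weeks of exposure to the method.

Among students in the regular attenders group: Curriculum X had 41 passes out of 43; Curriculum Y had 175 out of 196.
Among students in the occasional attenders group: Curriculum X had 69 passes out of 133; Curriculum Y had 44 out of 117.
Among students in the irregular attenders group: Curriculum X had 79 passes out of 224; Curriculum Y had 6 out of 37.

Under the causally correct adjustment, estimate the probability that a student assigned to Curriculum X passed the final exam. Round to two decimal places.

0.47

Mid-term attendance is recorded after the teaching method and is itself shifted by it — it sits on the causal path from teaching method to outcome. Conditioning on a mediator would strip out part of the effect we want; the pooled comparison gives the total causal effect.
So P(outcome | do(Curriculum X)) is just the pooled rate for Curriculum X: 189/400 = 0.472.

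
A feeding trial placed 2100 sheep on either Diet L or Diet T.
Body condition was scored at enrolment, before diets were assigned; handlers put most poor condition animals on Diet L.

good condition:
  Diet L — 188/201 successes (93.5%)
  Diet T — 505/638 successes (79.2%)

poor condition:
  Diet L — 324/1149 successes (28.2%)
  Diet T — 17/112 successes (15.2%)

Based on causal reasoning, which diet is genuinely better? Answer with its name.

Diet L

The stratified and pooled comparisons disagree (Diet L wins within each starting body condition; Diet T wins overall), so the answer turns on the causal role of starting body condition.
Starting body condition is set before the diet has any effect — it is not caused by the diet — and it independently drives the outcome. That makes it a confounder, so the causal comparison is within starting body condition levels.
Within each level — good condition: 93.5% vs 79.2%; poor condition: 28.2% vs 15.2% — Diet L is higher every time.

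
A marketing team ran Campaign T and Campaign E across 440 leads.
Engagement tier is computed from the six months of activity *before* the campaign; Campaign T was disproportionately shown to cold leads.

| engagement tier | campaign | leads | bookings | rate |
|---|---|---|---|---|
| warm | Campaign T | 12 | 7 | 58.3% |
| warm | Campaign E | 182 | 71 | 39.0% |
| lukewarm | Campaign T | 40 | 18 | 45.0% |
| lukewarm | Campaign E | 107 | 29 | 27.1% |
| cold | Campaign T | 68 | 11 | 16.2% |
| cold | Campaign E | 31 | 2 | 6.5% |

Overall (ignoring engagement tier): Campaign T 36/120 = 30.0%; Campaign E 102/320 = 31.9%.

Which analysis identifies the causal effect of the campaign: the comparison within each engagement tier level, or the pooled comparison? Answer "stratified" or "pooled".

Within every engagement tier level Campaign T has the higher rate, yet pooled Campaign E does — Simpson's reversal.
Since engagement tier is a pre-existing factor (not a product of the campaign) and it affects the outcome on its own, it is a confounder. The stratified rates, not the pooled rate, identify the causal effect.
Within each level — warm: 58.3% vs 39.0%; lukewarm: 45.0% vs 27.1%; cold: 16.2% vs 6.5% — Campaign T is higher every time.

stratified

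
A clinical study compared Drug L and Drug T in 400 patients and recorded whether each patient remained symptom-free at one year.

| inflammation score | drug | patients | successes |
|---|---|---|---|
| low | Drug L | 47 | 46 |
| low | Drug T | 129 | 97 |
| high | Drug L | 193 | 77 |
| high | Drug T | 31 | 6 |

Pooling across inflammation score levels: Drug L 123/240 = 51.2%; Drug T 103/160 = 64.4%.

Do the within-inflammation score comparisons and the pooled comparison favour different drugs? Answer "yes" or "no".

yes

Within each inflammation score level (low 97.9% vs 75.2%; high 39.9% vs 19.4%), Drug L has the higher rate every time. Pooled: 51.2% vs 64.4% — Drug T has the higher rate overall. The two comparisons disagree.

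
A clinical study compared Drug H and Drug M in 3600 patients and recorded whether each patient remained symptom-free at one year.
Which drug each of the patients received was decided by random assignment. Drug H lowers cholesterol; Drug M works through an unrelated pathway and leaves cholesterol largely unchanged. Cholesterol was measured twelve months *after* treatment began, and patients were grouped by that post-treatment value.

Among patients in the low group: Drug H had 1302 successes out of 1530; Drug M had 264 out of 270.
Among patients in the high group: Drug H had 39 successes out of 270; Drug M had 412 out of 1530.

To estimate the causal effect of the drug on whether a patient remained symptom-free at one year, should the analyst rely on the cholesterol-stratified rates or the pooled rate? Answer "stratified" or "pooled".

pooled

Because the drug influences cholesterol, cholesterol is a post-treatment mediator, not a confounder. Stratifying on it would bias the estimate; the causal effect is the crude pooled difference.
Pooled: Drug H 74.5% vs Drug M 37.6%; Drug H is higher overall.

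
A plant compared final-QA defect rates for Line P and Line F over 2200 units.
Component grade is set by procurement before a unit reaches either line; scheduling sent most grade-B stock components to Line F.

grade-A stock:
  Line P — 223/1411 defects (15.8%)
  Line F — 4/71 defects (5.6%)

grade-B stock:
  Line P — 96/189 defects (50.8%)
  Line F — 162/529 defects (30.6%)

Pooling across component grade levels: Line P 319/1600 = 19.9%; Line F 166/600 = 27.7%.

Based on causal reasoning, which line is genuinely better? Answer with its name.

Line F

The imbalance in component grade arose from how units were allocated, not from anything the line did; and component grade independently affects the outcome. The pooled gap is confounded — condition on component grade.
Within each level — grade-A stock: 15.8% vs 5.6%; grade-B stock: 50.8% vs 30.6% — Line F is lower every time.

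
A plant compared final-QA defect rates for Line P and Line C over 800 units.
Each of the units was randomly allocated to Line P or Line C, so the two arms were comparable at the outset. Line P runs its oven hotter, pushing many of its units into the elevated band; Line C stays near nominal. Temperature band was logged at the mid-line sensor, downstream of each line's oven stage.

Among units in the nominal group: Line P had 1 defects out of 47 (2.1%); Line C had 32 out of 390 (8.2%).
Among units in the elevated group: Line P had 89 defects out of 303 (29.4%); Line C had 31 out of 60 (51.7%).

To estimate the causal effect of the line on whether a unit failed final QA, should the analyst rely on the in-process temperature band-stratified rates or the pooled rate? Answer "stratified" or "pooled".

pooled

In-process temperature band is downstream of the line. One should not condition on a consequence of treatment, so the overall rates are the right comparison.
Pooled: Line P 25.7% vs Line C 14.0%; Line C is lower overall.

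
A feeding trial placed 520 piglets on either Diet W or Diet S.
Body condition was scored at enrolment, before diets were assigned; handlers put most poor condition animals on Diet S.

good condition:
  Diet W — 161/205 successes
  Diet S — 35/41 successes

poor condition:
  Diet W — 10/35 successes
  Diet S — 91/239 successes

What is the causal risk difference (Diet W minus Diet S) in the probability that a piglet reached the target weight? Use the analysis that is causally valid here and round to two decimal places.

-0.08

The imbalance in starting body condition arose from how piglets were allocated, not from anything the diet did; and starting body condition independently affects the outcome. The pooled gap is confounded — condition on starting body condition.
Adjusting over the population distribution of starting body condition: 0.473·(0.785−0.854) + 0.527·(0.286−0.381) = -0.082.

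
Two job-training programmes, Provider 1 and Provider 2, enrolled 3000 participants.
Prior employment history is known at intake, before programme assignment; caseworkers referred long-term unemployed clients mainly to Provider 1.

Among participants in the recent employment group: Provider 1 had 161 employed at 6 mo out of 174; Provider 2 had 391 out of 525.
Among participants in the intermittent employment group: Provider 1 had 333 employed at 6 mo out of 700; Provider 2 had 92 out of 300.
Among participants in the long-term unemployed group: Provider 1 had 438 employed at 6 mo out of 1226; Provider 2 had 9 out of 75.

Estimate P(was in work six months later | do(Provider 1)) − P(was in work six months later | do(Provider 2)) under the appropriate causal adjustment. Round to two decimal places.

+0.20

The prior employment history-specific comparison favours Provider 1 throughout, but the pooled figures favour Provider 2. The question is whether to condition on prior employment history.
Nothing the programme does changes prior employment history; the imbalance is an allocation artefact. With prior employment history also predicting the outcome, the pooled figure is confounded, and the within-stratum comparison is the causal one.
Adjusting over the population distribution of prior employment history: 0.233·(0.925−0.745) + 0.333·(0.476−0.307) + 0.434·(0.357−0.120) = +0.201.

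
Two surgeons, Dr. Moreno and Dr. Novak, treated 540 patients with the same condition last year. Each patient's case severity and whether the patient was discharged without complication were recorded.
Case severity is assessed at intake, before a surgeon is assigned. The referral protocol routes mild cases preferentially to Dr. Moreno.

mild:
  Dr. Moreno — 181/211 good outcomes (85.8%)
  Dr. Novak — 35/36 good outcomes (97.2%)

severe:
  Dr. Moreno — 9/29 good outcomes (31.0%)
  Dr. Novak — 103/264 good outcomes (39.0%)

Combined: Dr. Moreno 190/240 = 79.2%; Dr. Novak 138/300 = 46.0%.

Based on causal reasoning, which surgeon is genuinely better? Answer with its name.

Dr. Novak

Within every case severity level Dr. Novak has the higher rate, yet pooled Dr. Moreno does — Simpson's reversal.
Nothing the surgeon does changes case severity; the imbalance is an allocation artefact. With case severity also predicting the outcome, the pooled figure is confounded, and the within-stratum comparison is the causal one.
Within each level — mild: 85.8% vs 97.2%; severe: 31.0% vs 39.0% — Dr. Novak is higher every time.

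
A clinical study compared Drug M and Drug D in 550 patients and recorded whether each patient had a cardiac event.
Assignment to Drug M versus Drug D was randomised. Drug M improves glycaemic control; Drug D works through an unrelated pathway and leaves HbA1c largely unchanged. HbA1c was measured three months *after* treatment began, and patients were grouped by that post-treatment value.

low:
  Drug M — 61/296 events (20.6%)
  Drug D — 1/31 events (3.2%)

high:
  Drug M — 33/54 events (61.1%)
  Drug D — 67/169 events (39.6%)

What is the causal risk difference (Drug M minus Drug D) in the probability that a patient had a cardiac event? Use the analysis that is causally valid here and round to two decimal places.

-0.07

Within every HbA1c level Drug D has the lower rate, yet pooled Drug M does — Simpson's reversal.
HbA1c is recorded after the drug and is itself shifted by it — it sits on the causal path from drug to outcome. Conditioning on a mediator would strip out part of the effect we want; the pooled comparison gives the total causal effect.
The causal difference is the pooled difference: 0.269 − 0.340 = -0.071.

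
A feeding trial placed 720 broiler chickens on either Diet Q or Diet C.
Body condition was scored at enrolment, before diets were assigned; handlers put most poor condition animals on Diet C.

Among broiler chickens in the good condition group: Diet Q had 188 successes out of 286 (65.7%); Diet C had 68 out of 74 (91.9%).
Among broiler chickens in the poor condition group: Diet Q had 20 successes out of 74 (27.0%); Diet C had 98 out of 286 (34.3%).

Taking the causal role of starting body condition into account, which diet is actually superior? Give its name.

Diet C

The starting body condition-specific comparison favours Diet C throughout, but the pooled figures favour Diet Q. The question is whether to condition on starting body condition.
Starting body condition differs across diets for reasons unrelated to any effect of the diet itself, and it separately predicts the outcome — a classic confounder. We must compare within starting body condition levels.
Within each level — good condition: 65.7% vs 91.9%; poor condition: 27.0% vs 34.3% — Diet C is higher every time.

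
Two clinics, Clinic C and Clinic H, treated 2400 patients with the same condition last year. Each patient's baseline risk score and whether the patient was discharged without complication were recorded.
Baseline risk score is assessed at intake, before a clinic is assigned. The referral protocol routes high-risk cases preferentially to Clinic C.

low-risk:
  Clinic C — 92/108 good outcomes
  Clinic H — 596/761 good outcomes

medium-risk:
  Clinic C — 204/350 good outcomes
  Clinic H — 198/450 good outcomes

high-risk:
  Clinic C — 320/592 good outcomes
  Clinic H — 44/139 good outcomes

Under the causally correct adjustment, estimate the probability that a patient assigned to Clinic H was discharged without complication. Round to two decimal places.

0.53

Nothing the clinic does changes baseline risk score; the imbalance is an allocation artefact. With baseline risk score also predicting the outcome, the pooled figure is confounded, and the within-stratum comparison is the causal one.
Standardising Clinic H to the population baseline risk score mix: 0.362·596/761 + 0.333·198/450 + 0.305·44/139 = 0.527.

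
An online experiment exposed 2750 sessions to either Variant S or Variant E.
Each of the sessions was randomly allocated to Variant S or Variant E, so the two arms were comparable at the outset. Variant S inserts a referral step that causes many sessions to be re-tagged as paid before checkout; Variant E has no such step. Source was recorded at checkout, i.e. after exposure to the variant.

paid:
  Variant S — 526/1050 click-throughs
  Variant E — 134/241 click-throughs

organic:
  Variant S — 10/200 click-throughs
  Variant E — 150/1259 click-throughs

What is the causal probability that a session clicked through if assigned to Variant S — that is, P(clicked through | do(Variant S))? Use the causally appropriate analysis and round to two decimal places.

The stratified and pooled comparisons disagree (Variant E wins within each traffic source; Variant S wins overall), so the answer turns on the causal role of traffic source.
Stratifying would compare variants among sessions the variants themselves sorted into traffic source groups — a form of selection on an intermediate. The unconditioned pooled rates give the total causal effect.
So P(outcome | do(Variant S)) is just the pooled rate for Variant S: 536/1250 = 0.429.

0.43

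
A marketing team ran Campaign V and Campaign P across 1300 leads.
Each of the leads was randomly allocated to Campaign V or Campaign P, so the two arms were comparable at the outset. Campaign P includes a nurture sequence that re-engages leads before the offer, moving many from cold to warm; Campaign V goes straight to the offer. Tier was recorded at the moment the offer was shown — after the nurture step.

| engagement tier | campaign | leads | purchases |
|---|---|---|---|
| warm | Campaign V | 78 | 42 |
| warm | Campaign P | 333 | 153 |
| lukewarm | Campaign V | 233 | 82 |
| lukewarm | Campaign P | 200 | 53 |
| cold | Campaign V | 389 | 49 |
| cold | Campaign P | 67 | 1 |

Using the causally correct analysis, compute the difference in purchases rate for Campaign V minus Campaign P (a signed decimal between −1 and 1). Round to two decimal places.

-0.10

The stratified and pooled comparisons disagree (Campaign V wins within each engagement tier; Campaign P wins overall), so the answer turns on the causal role of engagement tier.
Engagement tier is downstream of the campaign. One should not condition on a consequence of treatment, so the overall rates are the right comparison.
The causal difference is the pooled difference: 0.247 − 0.345 = -0.098.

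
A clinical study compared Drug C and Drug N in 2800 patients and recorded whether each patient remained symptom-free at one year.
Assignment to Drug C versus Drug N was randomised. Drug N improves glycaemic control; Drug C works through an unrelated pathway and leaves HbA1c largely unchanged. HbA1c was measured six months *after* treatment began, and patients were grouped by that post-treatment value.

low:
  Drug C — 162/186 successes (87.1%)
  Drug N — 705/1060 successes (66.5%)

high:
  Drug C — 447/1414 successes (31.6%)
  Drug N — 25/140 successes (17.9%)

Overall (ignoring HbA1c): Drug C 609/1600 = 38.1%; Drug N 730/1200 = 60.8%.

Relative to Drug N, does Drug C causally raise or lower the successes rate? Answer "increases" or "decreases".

decreases

Drug C is higher inside every HbA1c stratum but Drug N is higher in aggregate. Whether to stratify depends on how HbA1c relates to the drug.
HbA1c here is a post-treatment variable shaped by the drug; conditioning on it would introduce bias rather than remove it. The overall comparison is the causal one.
Pooled: Drug C 38.1% vs Drug N 60.8%; Drug N is higher overall.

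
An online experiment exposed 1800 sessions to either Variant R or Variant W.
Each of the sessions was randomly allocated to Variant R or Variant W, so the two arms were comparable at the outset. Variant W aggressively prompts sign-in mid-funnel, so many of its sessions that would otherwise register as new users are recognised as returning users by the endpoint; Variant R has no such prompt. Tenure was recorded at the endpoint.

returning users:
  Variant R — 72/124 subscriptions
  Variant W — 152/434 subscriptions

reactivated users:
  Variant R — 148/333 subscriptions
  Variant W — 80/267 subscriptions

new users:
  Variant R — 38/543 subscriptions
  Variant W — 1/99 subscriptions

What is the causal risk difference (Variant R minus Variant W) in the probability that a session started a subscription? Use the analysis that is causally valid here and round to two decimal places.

The stratified and pooled comparisons disagree (Variant R wins within each user tenure; Variant W wins overall), so the answer turns on the causal role of user tenure.
User tenure lies on the pathway variant → user tenure → outcome, so adjusting for it blocks the indirect effect. For the total causal effect of variant, use the unadjusted pooled rates.
The causal difference is the pooled difference: 0.258 − 0.291 = -0.033.

-0.03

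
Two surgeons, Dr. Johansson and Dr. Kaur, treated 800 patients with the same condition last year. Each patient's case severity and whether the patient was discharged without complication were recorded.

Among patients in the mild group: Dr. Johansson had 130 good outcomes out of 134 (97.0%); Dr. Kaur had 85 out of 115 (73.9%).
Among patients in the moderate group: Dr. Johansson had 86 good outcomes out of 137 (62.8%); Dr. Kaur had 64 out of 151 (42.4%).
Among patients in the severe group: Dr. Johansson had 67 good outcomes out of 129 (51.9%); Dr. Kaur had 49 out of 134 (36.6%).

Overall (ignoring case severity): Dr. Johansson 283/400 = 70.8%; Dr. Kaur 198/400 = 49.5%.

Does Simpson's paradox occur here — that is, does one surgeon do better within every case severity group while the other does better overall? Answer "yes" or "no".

no

Within each case severity level (mild 97.0% vs 73.9%; moderate 62.8% vs 42.4%; severe 51.9% vs 36.6%), Dr. Johansson has the higher rate every time. Pooled: 70.8% vs 49.5% — Dr. Johansson has the higher rate overall. They agree.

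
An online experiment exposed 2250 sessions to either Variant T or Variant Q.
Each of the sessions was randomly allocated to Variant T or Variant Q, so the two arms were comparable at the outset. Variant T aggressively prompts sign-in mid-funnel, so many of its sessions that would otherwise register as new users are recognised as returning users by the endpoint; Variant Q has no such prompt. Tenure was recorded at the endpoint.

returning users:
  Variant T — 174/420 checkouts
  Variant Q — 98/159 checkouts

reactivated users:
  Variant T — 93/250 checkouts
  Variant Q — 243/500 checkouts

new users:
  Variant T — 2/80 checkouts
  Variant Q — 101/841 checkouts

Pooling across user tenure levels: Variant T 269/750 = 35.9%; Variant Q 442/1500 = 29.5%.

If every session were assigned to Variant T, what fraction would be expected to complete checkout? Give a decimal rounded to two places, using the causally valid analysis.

User tenure is downstream of the variant. One should not condition on a consequence of treatment, so the overall rates are the right comparison.
So P(outcome | do(Variant T)) is just the pooled rate for Variant T: 269/750 = 0.359.

0.36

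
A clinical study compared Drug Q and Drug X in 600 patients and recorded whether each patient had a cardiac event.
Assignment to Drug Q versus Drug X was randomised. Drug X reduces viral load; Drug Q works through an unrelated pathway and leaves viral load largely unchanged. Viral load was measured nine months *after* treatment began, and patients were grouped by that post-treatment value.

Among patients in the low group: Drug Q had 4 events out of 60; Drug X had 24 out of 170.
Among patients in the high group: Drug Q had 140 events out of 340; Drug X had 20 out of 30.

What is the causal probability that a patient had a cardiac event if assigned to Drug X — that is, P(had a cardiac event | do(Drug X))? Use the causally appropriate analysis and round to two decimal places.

0.22

Within every viral load level Drug Q has the lower rate, yet pooled Drug X does — Simpson's reversal.
Because the drug influences viral load, viral load is a post-treatment mediator, not a confounder. Stratifying on it would bias the estimate; the causal effect is the crude pooled difference.
So P(outcome | do(Drug X)) is just the pooled rate for Drug X: 44/200 = 0.220.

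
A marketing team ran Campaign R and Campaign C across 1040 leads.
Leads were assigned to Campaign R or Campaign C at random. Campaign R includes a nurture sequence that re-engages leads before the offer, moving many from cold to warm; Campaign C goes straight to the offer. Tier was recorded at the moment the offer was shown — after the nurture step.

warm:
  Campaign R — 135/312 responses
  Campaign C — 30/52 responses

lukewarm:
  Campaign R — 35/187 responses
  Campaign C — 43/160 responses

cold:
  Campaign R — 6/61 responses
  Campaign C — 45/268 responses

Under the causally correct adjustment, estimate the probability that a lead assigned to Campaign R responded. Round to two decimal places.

0.31

Campaign C is higher inside every engagement tier stratum but Campaign R is higher in aggregate. Whether to stratify depends on how engagement tier relates to the campaign.
Stratifying would compare campaigns among leads the campaigns themselves sorted into engagement tier groups — a form of selection on an intermediate. The unconditioned pooled rates give the total causal effect.
So P(outcome | do(Campaign R)) is just the pooled rate for Campaign R: 176/560 = 0.314.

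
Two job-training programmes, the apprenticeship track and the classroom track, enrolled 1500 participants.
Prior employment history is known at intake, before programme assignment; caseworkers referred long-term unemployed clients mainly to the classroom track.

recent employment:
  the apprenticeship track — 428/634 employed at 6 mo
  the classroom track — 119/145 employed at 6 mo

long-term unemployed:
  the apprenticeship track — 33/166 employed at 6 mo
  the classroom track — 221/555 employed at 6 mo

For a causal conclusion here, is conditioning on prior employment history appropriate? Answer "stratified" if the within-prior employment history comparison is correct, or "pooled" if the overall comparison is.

The stratified and pooled comparisons disagree (the classroom track wins within each prior employment history; the apprenticeship track wins overall), so the answer turns on the causal role of prior employment history.
Nothing the programme does changes prior employment history; the imbalance is an allocation artefact. With prior employment history also predicting the outcome, the pooled figure is confounded, and the within-stratum comparison is the causal one.
Within each level — recent employment: 67.5% vs 82.1%; long-term unemployed: 19.9% vs 39.8% — the classroom track is higher every time.

stratified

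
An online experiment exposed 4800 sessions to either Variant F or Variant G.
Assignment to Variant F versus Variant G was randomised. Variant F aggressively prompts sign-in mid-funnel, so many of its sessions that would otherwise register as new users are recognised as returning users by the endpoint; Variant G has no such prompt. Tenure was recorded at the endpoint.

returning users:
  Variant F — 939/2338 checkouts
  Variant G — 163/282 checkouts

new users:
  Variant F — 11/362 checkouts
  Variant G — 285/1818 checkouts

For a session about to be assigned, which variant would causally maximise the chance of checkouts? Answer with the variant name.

Variant F

User tenure lies on the pathway variant → user tenure → outcome, so adjusting for it blocks the indirect effect. For the total causal effect of variant, use the unadjusted pooled rates.
Pooled: Variant F 35.2% vs Variant G 21.3%; Variant F is higher overall.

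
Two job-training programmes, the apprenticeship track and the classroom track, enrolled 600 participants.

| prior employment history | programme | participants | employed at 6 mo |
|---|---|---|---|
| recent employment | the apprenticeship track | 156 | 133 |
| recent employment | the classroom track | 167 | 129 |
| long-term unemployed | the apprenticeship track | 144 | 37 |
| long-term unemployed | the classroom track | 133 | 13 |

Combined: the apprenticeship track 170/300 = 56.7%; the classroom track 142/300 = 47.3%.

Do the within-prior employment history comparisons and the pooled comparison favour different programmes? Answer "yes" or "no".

Within each prior employment history level (recent employment 85.3% vs 77.2%; long-term unemployed 25.7% vs 9.8%), the apprenticeship track has the higher rate every time. Pooled: 56.7% vs 47.3% — the apprenticeship track has the higher rate overall. They agree.

no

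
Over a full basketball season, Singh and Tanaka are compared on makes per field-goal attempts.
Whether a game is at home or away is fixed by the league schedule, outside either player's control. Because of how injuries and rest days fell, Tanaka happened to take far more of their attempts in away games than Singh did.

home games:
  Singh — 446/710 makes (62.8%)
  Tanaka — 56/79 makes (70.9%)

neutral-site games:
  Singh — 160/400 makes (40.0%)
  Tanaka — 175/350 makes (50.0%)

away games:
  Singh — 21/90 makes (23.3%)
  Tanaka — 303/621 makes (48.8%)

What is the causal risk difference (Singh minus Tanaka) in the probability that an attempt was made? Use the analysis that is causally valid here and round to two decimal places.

Nothing the player does changes game venue; the imbalance is an allocation artefact. With game venue also predicting the outcome, the pooled figure is confounded, and the within-stratum comparison is the causal one.
Adjusting over the population distribution of game venue: 0.351·(0.628−0.709) + 0.333·(0.400−0.500) + 0.316·(0.233−0.488) = -0.142.

-0.14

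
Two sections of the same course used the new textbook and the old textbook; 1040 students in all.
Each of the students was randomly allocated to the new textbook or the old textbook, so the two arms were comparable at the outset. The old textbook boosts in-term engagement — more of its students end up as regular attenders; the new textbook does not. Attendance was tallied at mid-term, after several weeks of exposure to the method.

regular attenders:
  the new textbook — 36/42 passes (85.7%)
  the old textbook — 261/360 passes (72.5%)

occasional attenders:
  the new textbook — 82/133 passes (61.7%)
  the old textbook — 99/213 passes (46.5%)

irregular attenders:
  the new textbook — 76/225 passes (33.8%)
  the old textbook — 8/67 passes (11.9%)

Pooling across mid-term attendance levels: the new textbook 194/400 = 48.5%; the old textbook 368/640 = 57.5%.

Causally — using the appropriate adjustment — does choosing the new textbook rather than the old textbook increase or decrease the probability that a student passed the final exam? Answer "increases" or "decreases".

Mid-term attendance is recorded after the teaching method and is itself shifted by it — it sits on the causal path from teaching method to outcome. Conditioning on a mediator would strip out part of the effect we want; the pooled comparison gives the total causal effect.
Pooled: the new textbook 48.5% vs the old textbook 57.5%; the old textbook is higher overall.

decreases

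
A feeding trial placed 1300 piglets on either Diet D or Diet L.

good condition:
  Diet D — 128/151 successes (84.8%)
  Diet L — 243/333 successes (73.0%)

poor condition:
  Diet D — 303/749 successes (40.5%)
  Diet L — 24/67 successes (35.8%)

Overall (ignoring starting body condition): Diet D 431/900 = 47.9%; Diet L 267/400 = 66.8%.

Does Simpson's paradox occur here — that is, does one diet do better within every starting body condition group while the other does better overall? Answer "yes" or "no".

yes

Within each starting body condition level (good condition 84.8% vs 73.0%; poor condition 40.5% vs 35.8%), Diet D has the higher rate every time. Pooled: 47.9% vs 66.8% — Diet L has the higher rate overall. The two comparisons disagree.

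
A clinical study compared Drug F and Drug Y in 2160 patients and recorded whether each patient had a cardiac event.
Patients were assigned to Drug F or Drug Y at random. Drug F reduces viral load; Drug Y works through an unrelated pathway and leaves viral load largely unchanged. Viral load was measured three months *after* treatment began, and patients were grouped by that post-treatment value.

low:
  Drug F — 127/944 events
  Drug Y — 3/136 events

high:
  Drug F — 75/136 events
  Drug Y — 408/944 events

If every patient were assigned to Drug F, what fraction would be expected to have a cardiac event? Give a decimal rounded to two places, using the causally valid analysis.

Drug Y is lower inside every viral load stratum but Drug F is lower in aggregate. Whether to stratify depends on how viral load relates to the drug.
Stratifying would compare drugs among patients the drugs themselves sorted into viral load groups — a form of selection on an intermediate. The unconditioned pooled rates give the total causal effect.
So P(outcome | do(Drug F)) is just the pooled rate for Drug F: 202/1080 = 0.187.

0.19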